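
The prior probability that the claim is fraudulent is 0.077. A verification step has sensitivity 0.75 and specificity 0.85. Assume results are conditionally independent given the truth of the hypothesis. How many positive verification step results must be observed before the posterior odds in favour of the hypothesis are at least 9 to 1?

3

Prior odds: 0.077 ÷ 0.923 = 77/923.
False-positive rate = 1 − 0.85 = 0.15; likelihood ratio of a positive = 0.75/0.15 = 5.
Target odds = 9.
Need (77/923) × 5ⁿ ≥ 9, i.e. 5ⁿ ≥ 8307/77.
5² = 25 falls short of 8307/77 but 5³ = 125 reaches it, so n = 3.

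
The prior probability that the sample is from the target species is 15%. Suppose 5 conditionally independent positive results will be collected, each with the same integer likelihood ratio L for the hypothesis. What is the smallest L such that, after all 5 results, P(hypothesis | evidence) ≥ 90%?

Prior odds = 0.15/0.85 = 3/17.
Target odds = 0.9/0.1 = 9.
Need L⁵ ≥ 9 ÷ (3/17) = 51.
2⁵ = 32 < 51 ≤ 243 = 3⁵, so L = 3.

3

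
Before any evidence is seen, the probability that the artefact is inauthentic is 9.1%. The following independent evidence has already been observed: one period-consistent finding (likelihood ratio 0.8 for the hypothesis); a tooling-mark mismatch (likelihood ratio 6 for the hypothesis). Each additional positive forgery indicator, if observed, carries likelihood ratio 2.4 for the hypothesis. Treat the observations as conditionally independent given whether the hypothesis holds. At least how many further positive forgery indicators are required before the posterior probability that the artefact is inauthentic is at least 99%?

Prior odds = 0.091/0.909 = 91/909.
Combined Bayes factor of the evidence already in hand = 0.8 × 6 = 4.8.
Odds after that evidence = (91/909) × 4.8 = 728/1515.
Target odds = 0.99/0.01 = 99.
Need 2.4ⁿ ≥ 99 ÷ (728/1515) = 149985/728.
2.4⁶ = 2985984/15625 falls short of 149985/728 but 2.4⁷ = 35831808/78125 reaches it, so n = 7.

7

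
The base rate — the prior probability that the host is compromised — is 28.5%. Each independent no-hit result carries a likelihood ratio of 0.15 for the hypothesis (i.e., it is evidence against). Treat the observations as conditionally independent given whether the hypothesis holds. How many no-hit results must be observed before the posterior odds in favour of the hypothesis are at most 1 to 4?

Prior odds: 0.285 ÷ 0.715 = 57/143.
Likelihood ratio per no-hit result = 0.15.
Target odds = 0.25.
Require 0.15ⁿ ≤ 0.25 ÷ (57/143) = 143/228.
0.15¹ = 0.15, which is already at or below the required 143/228; so n = 1.

1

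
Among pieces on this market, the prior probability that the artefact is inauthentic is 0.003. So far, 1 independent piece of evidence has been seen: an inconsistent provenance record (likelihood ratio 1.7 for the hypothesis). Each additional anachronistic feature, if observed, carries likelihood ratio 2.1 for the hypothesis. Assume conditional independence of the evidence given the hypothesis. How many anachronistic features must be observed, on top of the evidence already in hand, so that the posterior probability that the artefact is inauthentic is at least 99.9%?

17

Prior odds = 0.003/0.997 = 3/997.
Bayes factor of the evidence already in hand = 1.7.
Odds after that evidence = (3/997) × 1.7 = 51/9970.
Target odds = 0.999/0.001 = 999.
Need 2.1ⁿ ≥ 999 ÷ (51/9970) = 3320010/17.
2.1¹⁶ ≈143057 falls short of 3320010/17 but 2.1¹⁷ ≈300419 reaches it, so n = 17.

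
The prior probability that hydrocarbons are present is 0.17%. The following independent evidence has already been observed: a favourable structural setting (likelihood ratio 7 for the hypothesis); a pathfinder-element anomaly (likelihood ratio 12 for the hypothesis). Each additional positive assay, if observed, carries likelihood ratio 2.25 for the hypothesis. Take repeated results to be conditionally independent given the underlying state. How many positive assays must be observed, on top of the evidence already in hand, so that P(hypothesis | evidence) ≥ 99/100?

9

Prior odds = 0.0017/0.9983 = 17/9983.
Combined Bayes factor of the evidence already in hand = 7 × 12 = 84.
Odds after that evidence = (17/9983) × 84 = 1428/9983.
Target odds = 0.99/0.01 = 99.
Need 2.25ⁿ ≥ 99 ÷ (1428/9983) = 329439/476.
2.25⁸ = 43046721/65536 falls short of 329439/476 but 2.25⁹ = 387420489/262144 reaches it, so n = 9.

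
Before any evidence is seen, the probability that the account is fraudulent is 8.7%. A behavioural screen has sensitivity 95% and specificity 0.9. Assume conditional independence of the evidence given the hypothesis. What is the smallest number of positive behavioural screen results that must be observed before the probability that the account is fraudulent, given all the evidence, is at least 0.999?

Prior odds = 0.087/0.913 = 87/913.
False-positive rate = 1 − 0.9 = 0.1; likelihood ratio of a positive = 0.95/0.1 = 9.5.
Target odds: 0.999 ÷ 0.001 = 999.
Require 9.5ⁿ ≥ 999 ÷ (87/913) = 304029/29.
9.5⁴ = 8145.0625 falls short of 304029/29 but 9.5⁵ = 77378.09375 reaches it, so n = 5.

5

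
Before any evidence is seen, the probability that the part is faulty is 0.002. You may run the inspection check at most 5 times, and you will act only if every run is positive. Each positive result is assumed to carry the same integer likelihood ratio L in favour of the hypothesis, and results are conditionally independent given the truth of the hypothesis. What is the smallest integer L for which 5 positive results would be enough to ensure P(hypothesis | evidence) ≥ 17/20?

Prior odds = 0.002/0.998 = 1/499.
Target odds = 0.85/0.15 = 17/3.
Need L⁵ ≥ 17/3 ÷ (1/499) = 8483/3.
4⁵ = 1024 < 8483/3 ≤ 3125 = 5⁵, so L = 5.

5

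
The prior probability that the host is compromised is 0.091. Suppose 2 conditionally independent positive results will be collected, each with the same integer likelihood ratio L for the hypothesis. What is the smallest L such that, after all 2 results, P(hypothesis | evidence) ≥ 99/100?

Prior odds = 0.091/0.909 = 91/909.
Target odds = 0.99/0.01 = 99.
Need L² ≥ 99 ÷ (91/909) = 89991/91.
31² = 961 < 89991/91 ≤ 1024 = 32², so L = 32.

32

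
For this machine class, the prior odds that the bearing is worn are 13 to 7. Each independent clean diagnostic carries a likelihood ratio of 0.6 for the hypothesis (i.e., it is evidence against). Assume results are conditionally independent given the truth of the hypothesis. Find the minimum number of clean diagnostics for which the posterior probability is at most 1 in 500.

Prior odds = 13/7.
Likelihood ratio per clean diagnostic = 0.6.
Target odds: 0.002 ÷ 0.998 = 1/499.
Need (13/7) × 0.6ⁿ ≤ 1/499, i.e. 0.6ⁿ ≤ 7/6487.
0.6¹³ ≈0.00130607 is still above 7/6487 but 0.6¹⁴ ≈0.000783642 is at or below it, so n = 14.

14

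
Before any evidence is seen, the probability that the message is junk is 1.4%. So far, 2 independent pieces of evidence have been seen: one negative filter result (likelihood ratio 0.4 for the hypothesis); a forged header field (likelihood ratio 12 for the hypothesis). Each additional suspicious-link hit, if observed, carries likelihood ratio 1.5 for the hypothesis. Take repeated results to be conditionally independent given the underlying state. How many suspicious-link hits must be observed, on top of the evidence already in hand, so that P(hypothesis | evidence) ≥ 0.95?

Prior odds = 0.014/0.986 = 7/493.
Combined Bayes factor of the evidence already in hand = 0.4 × 12 = 4.8.
Odds after that evidence = (7/493) × 4.8 = 168/2465.
Target odds = 0.95/0.05 = 19.
Need 1.5ⁿ ≥ 19 ÷ (168/2465) = 46835/168.
1.5¹³ = 1594323/8192 falls short of 46835/168 but 1.5¹⁴ = 4782969/16384 reaches it, so n = 14.

14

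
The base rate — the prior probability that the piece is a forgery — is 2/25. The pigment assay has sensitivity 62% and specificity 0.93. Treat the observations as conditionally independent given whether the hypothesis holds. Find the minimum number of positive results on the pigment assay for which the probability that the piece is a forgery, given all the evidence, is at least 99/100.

4

Prior odds: 0.08 ÷ 0.92 = 2/23.
False-positive rate = 1 − 0.93 = 0.07; likelihood ratio of a positive = 0.62/0.07 = 62/7.
Target posterior odds = 0.99/0.01 = 99.
Require (62/7)ⁿ ≥ 99 ÷ (2/23) = 1138.5.
(62/7)³ = 238328/343 falls short of 1138.5 but (62/7)⁴ = 14776336/2401 reaches it, so n = 4.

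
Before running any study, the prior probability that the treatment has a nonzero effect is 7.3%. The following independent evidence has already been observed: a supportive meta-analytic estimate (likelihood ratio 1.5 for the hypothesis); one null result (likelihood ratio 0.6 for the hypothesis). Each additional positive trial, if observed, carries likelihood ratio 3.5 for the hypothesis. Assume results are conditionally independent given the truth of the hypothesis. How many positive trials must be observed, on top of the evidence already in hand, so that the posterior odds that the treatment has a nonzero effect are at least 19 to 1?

5

Prior odds = 0.073/0.927 = 73/927.
Combined Bayes factor of the evidence already in hand = 1.5 × 0.6 = 0.9.
Odds after that evidence = (73/927) × 0.9 = 73/1030.
Target odds = 19.
Need 3.5ⁿ ≥ 19 ÷ (73/1030) = 19570/73.
3.5⁴ = 150.0625 falls short of 19570/73 but 3.5⁵ = 525.21875 reaches it, so n = 5.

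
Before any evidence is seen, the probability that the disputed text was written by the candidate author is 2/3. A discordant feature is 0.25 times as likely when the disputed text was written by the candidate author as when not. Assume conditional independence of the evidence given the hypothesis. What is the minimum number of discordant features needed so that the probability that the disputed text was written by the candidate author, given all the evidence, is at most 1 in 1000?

6

Prior odds = (2/3)/(1/3) = 2.
Likelihood ratio per discordant feature = 0.25.
Target odds: 0.001 ÷ 0.999 = 1/999.
Require 0.25ⁿ ≤ 1/999 ÷ 2 = 1/1998.
0.25⁵ = 1/1024 is still above 1/1998 but 0.25⁶ = 1/4096 is at or below it, so n = 6.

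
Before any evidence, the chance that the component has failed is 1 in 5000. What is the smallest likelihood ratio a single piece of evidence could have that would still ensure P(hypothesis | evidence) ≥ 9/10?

Prior odds = 0.0002/0.9998 = 1/4999.
Target odds = 0.9/0.1 = 9.
Required Bayes factor = 9 ÷ (1/4999) = 44991.

44991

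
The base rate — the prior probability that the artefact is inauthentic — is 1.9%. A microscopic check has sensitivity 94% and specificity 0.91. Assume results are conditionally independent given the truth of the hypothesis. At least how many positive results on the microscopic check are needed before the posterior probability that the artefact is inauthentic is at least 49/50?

Prior odds: 0.019 ÷ 0.981 = 19/981.
False-positive rate = 1 − 0.91 = 0.09; likelihood ratio of a positive = 0.94/0.09 = 94/9.
Target odds: 0.98 ÷ 0.02 = 49.
Require (94/9)ⁿ ≥ 49 ÷ (19/981) = 48069/19.
(94/9)³ = 830584/729 falls short of 48069/19 but (94/9)⁴ = 78074896/6561 reaches it, so n = 4.

4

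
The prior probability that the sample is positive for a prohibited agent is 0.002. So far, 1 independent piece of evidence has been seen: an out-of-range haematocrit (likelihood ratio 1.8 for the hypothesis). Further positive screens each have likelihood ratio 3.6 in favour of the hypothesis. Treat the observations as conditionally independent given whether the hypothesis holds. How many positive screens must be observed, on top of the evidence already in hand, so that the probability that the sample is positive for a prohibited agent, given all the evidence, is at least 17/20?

Prior odds = 0.002/0.998 = 1/499.
Bayes factor of the evidence already in hand = 1.8.
Odds after that evidence = (1/499) × 1.8 = 9/2495.
Target odds = 0.85/0.15 = 17/3.
Need 3.6ⁿ ≥ 17/3 ÷ (9/2495) = 42415/27.
3.6⁵ = 604.66176 falls short of 42415/27 but 3.6⁶ = 34012224/15625 reaches it, so n = 6.

6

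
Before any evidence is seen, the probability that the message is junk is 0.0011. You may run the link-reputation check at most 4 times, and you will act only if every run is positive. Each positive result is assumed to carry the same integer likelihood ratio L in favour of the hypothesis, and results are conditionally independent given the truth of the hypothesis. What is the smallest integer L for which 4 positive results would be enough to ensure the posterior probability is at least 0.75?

Prior odds = 0.0011/0.9989 = 11/9989.
Target odds = 0.75/0.25 = 3.
Need L⁴ ≥ 3 ÷ (11/9989) = 29967/11.
7⁴ = 2401 < 29967/11 ≤ 4096 = 8⁴, so L = 8.

8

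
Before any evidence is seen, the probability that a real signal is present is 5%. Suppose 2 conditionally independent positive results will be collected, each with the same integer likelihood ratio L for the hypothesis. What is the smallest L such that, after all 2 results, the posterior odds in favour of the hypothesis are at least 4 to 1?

Prior odds = 0.05/0.95 = 1/19.
Target odds = 4.
Need L² ≥ 4 ÷ (1/19) = 76.
8² = 64 < 76 ≤ 81 = 9², so L = 9.

9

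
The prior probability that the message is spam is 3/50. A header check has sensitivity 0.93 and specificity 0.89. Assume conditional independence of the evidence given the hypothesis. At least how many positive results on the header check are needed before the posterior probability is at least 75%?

Prior odds = 0.06/0.94 = 3/47.
False-positive rate = 1 − 0.89 = 0.11; likelihood ratio of a positive = 0.93/0.11 = 93/11.
Target odds: 0.75 ÷ 0.25 = 3.
Need (3/47) × (93/11)ⁿ ≥ 3, i.e. (93/11)ⁿ ≥ 47.
(93/11)¹ = 93/11 falls short of 47 but (93/11)² = 8649/121 reaches it, so n = 2.

2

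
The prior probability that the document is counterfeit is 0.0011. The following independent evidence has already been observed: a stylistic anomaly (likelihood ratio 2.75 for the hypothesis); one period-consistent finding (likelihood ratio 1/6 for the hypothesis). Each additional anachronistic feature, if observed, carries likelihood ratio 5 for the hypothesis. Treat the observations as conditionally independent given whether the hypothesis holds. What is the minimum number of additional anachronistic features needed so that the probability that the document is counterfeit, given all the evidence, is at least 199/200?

9

Prior odds = 0.0011/0.9989 = 11/9989.
Combined Bayes factor of the evidence already in hand = 2.75 × (1/6) = 11/24.
Odds after that evidence = (11/9989) × 11/24 = 121/239736.
Target odds = 0.995/0.005 = 199.
Need 5ⁿ ≥ 199 ÷ (121/239736) = 47707464/121.
5⁸ = 390625 falls short of 47707464/121 but 5⁹ = 1953125 reaches it, so n = 9.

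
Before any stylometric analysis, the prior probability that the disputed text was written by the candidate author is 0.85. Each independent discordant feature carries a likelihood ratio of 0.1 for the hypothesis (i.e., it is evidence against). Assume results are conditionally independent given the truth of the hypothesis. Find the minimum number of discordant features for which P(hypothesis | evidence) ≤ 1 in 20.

Prior odds: 0.85 ÷ 0.15 = 17/3.
Likelihood ratio per discordant feature = 0.1.
Target odds: 0.05 ÷ 0.95 = 1/19.
Need (17/3) × 0.1ⁿ ≤ 1/19, i.e. 0.1ⁿ ≤ 3/323.
0.1² = 0.01 is still above 3/323 but 0.1³ = 0.001 is at or below it, so n = 3.

3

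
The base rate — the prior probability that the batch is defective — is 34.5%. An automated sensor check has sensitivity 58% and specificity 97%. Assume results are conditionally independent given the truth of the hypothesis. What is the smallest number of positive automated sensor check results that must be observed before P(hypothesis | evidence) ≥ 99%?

2

Prior odds: 0.345 ÷ 0.655 = 69/131.
False-positive rate = 1 − 0.97 = 0.03; likelihood ratio of a positive = 0.58/0.03 = 58/3.
Target posterior odds = 0.99/0.01 = 99.
Need (69/131) × (58/3)ⁿ ≥ 99, i.e. (58/3)ⁿ ≥ 4323/23.
(58/3)¹ = 58/3 falls short of 4323/23 but (58/3)² = 3364/9 reaches it, so n = 2.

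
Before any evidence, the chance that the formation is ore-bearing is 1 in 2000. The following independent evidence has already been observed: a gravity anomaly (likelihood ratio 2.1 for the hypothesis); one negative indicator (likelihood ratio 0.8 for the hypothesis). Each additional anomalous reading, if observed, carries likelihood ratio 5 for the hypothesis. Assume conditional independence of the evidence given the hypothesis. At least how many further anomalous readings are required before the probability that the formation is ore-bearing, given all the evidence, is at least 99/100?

Prior odds = 0.0005/0.9995 = 1/1999.
Combined Bayes factor of the evidence already in hand = 2.1 × 0.8 = 1.68.
Odds after that evidence = (1/1999) × 1.68 = 42/49975.
Target odds = 0.99/0.01 = 99.
Need 5ⁿ ≥ 99 ÷ (42/49975) = 1649175/14.
5⁷ = 78125 falls short of 1649175/14 but 5⁸ = 390625 reaches it, so n = 8.

8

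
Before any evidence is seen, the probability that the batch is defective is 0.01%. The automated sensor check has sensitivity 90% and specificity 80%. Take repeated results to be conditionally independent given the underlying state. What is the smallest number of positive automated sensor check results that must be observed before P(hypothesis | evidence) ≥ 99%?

10

Prior odds = 0.0001/0.9999 = 1/9999.
False-positive rate = 1 − 0.8 = 0.2; likelihood ratio of a positive = 0.9/0.2 = 4.5.
Target posterior odds = 0.99/0.01 = 99.
Need (1/9999) × 4.5ⁿ ≥ 99, i.e. 4.5ⁿ ≥ 989901.
4.5⁹ = 387420489/512 falls short of 989901 but 4.5¹⁰ ≈3.40506e+06 reaches it, so n = 10.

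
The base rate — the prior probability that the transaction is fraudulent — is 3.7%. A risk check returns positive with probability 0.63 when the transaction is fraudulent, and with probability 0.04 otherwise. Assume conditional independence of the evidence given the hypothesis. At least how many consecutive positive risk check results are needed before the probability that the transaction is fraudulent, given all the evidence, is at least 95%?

3

Prior odds = 0.037/0.963 = 37/963.
Likelihood ratio of a positive result = 0.63/0.04 = 15.75.
Target posterior odds = 0.95/0.05 = 19.
Need (37/963) × 15.75ⁿ ≥ 19, i.e. 15.75ⁿ ≥ 18297/37.
15.75² = 248.0625 falls short of 18297/37 but 15.75³ = 3906.984375 reaches it, so n = 3.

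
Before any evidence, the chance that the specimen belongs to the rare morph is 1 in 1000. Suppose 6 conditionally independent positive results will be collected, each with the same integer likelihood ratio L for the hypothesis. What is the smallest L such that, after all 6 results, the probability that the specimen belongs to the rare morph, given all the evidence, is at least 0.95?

Prior odds = 0.001/0.999 = 1/999.
Target odds = 0.95/0.05 = 19.
Need L⁶ ≥ 19 ÷ (1/999) = 18981.
5⁶ = 15625 < 18981 ≤ 46656 = 6⁶, so L = 6.

6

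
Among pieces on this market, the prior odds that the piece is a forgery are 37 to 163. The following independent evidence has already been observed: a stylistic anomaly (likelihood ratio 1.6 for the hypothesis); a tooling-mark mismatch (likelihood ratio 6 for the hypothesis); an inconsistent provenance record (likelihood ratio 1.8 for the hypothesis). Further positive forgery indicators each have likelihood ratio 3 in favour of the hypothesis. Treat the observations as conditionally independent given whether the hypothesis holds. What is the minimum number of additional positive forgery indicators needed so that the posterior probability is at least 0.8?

Prior odds = 37/163.
Combined Bayes factor of the evidence already in hand = 1.6 × 6 × 1.8 = 17.28.
Odds after that evidence = (37/163) × 17.28 = 15984/4075.
Target odds = 0.8/0.2 = 4.
Need 3ⁿ ≥ 4 ÷ (15984/4075) = 4075/3996.
3¹ = 3, which meets the required 4075/3996; so n = 1.

1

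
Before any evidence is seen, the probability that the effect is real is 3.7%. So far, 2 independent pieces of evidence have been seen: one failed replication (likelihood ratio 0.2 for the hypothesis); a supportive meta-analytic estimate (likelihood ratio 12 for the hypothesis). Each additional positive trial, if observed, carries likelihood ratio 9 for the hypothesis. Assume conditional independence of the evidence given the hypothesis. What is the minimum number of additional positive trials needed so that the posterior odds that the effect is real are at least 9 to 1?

3

Prior odds = 0.037/0.963 = 37/963.
Combined Bayes factor of the evidence already in hand = 0.2 × 12 = 2.4.
Odds after that evidence = (37/963) × 2.4 = 148/1605.
Target odds = 9.
Need 9ⁿ ≥ 9 ÷ (148/1605) = 14445/148.
9² = 81 falls short of 14445/148 but 9³ = 729 reaches it, so n = 3.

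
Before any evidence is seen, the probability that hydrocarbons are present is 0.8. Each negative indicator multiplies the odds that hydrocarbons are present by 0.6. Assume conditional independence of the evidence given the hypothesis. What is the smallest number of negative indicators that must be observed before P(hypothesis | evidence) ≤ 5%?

9

Prior odds: 0.8 ÷ 0.2 = 4.
Likelihood ratio per negative indicator = 0.6.
Target odds: 0.05 ÷ 0.95 = 1/19.
Require 0.6ⁿ ≤ 1/19 ÷ 4 = 1/76.
0.6⁸ = 6561/390625 is still above 1/76 but 0.6⁹ = 19683/1953125 is at or below it, so n = 9.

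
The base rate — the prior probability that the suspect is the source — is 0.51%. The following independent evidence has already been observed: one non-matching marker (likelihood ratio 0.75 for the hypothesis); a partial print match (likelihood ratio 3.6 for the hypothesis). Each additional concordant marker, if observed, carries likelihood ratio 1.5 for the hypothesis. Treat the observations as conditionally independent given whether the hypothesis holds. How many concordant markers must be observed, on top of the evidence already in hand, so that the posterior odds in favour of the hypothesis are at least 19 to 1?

18

Prior odds = 0.0051/0.9949 = 51/9949.
Combined Bayes factor of the evidence already in hand = 0.75 × 3.6 = 2.7.
Odds after that evidence = (51/9949) × 2.7 = 1377/99490.
Target odds = 19.
Need 1.5ⁿ ≥ 19 ÷ (1377/99490) = 1890310/1377.
1.5¹⁷ = 129140163/131072 falls short of 1890310/1377 but 1.5¹⁸ = 387420489/262144 reaches it, so n = 18.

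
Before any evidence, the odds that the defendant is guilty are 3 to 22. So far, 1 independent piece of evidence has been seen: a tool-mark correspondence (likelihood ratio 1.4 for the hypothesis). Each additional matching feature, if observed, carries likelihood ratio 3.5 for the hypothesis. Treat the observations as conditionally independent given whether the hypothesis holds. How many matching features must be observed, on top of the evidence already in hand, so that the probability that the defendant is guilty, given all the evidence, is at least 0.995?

6

Prior odds = 3/22.
Bayes factor of the evidence already in hand = 1.4.
Odds after that evidence = (3/22) × 1.4 = 21/110.
Target odds = 0.995/0.005 = 199.
Need 3.5ⁿ ≥ 199 ÷ (21/110) = 21890/21.
3.5⁵ = 525.21875 falls short of 21890/21 but 3.5⁶ = 1838.265625 reaches it, so n = 6.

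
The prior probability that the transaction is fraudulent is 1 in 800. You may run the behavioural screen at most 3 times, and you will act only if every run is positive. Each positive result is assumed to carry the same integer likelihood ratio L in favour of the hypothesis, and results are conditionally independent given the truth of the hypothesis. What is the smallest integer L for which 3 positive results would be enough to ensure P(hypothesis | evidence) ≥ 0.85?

Prior odds = 0.00125/0.99875 = 1/799.
Target odds = 0.85/0.15 = 17/3.
Need L³ ≥ 17/3 ÷ (1/799) = 13583/3.
16³ = 4096 < 13583/3 ≤ 4913 = 17³, so L = 17.

17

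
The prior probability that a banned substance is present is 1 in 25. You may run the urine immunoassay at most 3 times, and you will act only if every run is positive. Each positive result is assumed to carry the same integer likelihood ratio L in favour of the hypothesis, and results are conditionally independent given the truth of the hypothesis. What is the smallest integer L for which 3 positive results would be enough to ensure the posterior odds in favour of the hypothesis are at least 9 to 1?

6

Prior odds = 0.04/0.96 = 1/24.
Target odds = 9.
Need L³ ≥ 9 ÷ (1/24) = 216.
5³ = 125 < 216 ≤ 216 = 6³, so L = 6.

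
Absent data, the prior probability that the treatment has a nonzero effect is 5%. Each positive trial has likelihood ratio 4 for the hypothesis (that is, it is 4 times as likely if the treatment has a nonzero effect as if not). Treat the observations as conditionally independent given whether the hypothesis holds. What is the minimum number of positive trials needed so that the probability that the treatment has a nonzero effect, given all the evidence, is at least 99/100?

Prior odds: 0.05 ÷ 0.95 = 1/19.
Likelihood ratio per positive trial = 4.
Target odds: 0.99 ÷ 0.01 = 99.
Need (1/19) × 4ⁿ ≥ 99, i.e. 4ⁿ ≥ 1881.
4⁵ = 1024 falls short of 1881 but 4⁶ = 4096 reaches it, so n = 6.

6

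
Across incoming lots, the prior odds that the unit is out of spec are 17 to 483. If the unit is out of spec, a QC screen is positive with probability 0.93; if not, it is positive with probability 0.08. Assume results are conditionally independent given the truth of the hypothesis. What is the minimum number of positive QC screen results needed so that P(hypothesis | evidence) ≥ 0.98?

Prior odds = 17/483.
Likelihood ratio of a positive = 0.93/0.08 = 11.625.
Target posterior odds = 0.98/0.02 = 49.
Require 11.625ⁿ ≥ 49 ÷ (17/483) = 23667/17.
11.625² = 135.140625 falls short of 23667/17 but 11.625³ = 804357/512 reaches it, so n = 3.

3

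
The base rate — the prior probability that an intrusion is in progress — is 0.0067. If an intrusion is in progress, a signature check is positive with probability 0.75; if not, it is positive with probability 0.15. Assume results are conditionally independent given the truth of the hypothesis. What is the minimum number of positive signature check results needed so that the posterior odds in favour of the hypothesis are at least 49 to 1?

6

Prior odds = 0.0067/0.9933 = 67/9933.
Likelihood ratio of a positive = 0.75/0.15 = 5.
Target odds = 49.
Require 5ⁿ ≥ 49 ÷ (67/9933) = 486717/67.
5⁵ = 3125 falls short of 486717/67 but 5⁶ = 15625 reaches it, so n = 6.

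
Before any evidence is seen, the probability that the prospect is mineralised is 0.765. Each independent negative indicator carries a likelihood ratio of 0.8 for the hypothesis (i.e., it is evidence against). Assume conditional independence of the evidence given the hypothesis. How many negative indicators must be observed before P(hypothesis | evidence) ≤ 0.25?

Prior odds = 0.765/0.235 = 153/47.
Likelihood ratio per negative indicator = 0.8.
Target posterior odds = 0.25/0.75 = 1/3.
Need (153/47) × 0.8ⁿ ≤ 1/3, i.e. 0.8ⁿ ≤ 47/459.
0.8¹⁰ = 1048576/9765625 is still above 47/459 but 0.8¹¹ = 4194304/48828125 is at or below it, so n = 11.

11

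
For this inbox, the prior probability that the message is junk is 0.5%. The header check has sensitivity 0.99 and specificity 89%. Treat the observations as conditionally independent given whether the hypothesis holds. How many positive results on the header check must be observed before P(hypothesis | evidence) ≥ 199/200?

Prior odds = 0.005/0.995 = 1/199.
False-positive rate = 1 − 0.89 = 0.11; likelihood ratio of a positive = 0.99/0.11 = 9.
Target odds: 0.995 ÷ 0.005 = 199.
Require 9ⁿ ≥ 199 ÷ (1/199) = 39601.
9⁴ = 6561 falls short of 39601 but 9⁵ = 59049 reaches it, so n = 5.

5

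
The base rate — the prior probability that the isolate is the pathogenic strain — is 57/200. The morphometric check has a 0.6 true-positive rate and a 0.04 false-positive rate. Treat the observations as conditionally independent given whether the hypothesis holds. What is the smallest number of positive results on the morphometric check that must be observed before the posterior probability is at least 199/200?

3

Prior odds: 0.285 ÷ 0.715 = 57/143.
Likelihood ratio of a positive result = 0.6/0.04 = 15.
Target posterior odds = 0.995/0.005 = 199.
Require 15ⁿ ≥ 199 ÷ (57/143) = 28457/57.
15² = 225 falls short of 28457/57 but 15³ = 3375 reaches it, so n = 3.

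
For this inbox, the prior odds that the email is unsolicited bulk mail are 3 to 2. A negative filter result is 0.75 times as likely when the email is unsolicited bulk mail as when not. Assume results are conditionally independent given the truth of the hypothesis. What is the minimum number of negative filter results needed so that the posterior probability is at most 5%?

Prior odds = 1.5.
Likelihood ratio per negative filter result = 0.75.
Target posterior odds = 0.05/0.95 = 1/19.
Need 1.5 × 0.75ⁿ ≤ 1/19, i.e. 0.75ⁿ ≤ 2/57.
0.75¹¹ = 177147/4194304 is still above 2/57 but 0.75¹² = 531441/16777216 is at or below it, so n = 12.

12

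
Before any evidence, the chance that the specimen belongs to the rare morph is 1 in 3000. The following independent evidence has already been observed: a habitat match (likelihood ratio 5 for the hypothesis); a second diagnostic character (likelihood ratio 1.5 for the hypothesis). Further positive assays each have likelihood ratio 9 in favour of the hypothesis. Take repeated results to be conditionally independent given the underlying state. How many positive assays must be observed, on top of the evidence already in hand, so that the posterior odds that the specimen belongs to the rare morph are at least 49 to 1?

5

Prior odds = (1/3000)/(2999/3000) = 1/2999.
Combined Bayes factor of the evidence already in hand = 5 × 1.5 = 7.5.
Odds after that evidence = (1/2999) × 7.5 = 15/5998.
Target odds = 49.
Need 9ⁿ ≥ 49 ÷ (15/5998) = 293902/15.
9⁴ = 6561 falls short of 293902/15 but 9⁵ = 59049 reaches it, so n = 5.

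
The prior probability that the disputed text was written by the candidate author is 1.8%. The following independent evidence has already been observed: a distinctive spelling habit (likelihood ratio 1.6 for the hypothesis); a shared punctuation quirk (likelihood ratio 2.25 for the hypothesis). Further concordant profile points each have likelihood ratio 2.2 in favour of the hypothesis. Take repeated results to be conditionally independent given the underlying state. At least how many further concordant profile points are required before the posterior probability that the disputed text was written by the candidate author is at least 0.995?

11

Prior odds = 0.018/0.982 = 9/491.
Combined Bayes factor of the evidence already in hand = 1.6 × 2.25 = 3.6.
Odds after that evidence = (9/491) × 3.6 = 162/2455.
Target odds = 0.995/0.005 = 199.
Need 2.2ⁿ ≥ 199 ÷ (162/2455) = 488545/162.
2.2¹⁰ ≈2655.99 falls short of 488545/162 but 2.2¹¹ ≈5843.18 reaches it, so n = 11.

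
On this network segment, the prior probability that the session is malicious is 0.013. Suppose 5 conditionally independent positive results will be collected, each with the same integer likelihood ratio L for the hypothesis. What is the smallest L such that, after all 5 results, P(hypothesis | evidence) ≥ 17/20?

4

Prior odds = 0.013/0.987 = 13/987.
Target odds = 0.85/0.15 = 17/3.
Need L⁵ ≥ 17/3 ÷ (13/987) = 5593/13.
3⁵ = 243 < 5593/13 ≤ 1024 = 4⁵, so L = 4.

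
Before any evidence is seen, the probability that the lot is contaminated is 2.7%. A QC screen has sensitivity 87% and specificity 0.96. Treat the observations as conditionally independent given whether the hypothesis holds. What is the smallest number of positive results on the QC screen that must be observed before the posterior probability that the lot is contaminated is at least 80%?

2

Prior odds: 0.027 ÷ 0.973 = 27/973.
False-positive rate = 1 − 0.96 = 0.04; likelihood ratio of a positive = 0.87/0.04 = 21.75.
Target posterior odds = 0.8/0.2 = 4.
Require 21.75ⁿ ≥ 4 ÷ (27/973) = 3892/27.
21.75¹ = 21.75 falls short of 3892/27 but 21.75² = 473.0625 reaches it, so n = 2.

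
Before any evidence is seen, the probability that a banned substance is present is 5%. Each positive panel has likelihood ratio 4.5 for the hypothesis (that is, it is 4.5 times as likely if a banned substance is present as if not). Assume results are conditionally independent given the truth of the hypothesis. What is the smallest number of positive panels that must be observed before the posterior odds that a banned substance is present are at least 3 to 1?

Prior odds = 0.05/0.95 = 1/19.
Likelihood ratio per positive panel = 4.5.
Target odds = 3.
Need (1/19) × 4.5ⁿ ≥ 3, i.e. 4.5ⁿ ≥ 57.
4.5² = 20.25 falls short of 57 but 4.5³ = 91.125 reaches it, so n = 3.

3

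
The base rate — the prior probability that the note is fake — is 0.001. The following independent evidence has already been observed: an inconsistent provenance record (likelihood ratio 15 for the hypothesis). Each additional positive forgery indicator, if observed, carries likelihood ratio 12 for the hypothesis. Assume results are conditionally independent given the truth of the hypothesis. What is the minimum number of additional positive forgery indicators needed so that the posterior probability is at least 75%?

Prior odds = 0.001/0.999 = 1/999.
Bayes factor of the evidence already in hand = 15.
Odds after that evidence = (1/999) × 15 = 5/333.
Target odds = 0.75/0.25 = 3.
Need 12ⁿ ≥ 3 ÷ (5/333) = 199.8.
12² = 144 falls short of 199.8 but 12³ = 1728 reaches it, so n = 3.

3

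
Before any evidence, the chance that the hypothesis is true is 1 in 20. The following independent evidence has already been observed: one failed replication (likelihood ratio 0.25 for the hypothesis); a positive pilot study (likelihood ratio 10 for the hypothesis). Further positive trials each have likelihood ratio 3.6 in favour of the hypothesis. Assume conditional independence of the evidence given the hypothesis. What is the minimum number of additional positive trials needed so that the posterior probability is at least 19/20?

Prior odds = 0.05/0.95 = 1/19.
Combined Bayes factor of the evidence already in hand = 0.25 × 10 = 2.5.
Odds after that evidence = (1/19) × 2.5 = 5/38.
Target odds = 0.95/0.05 = 19.
Need 3.6ⁿ ≥ 19 ÷ (5/38) = 144.4.
3.6³ = 46.656 falls short of 144.4 but 3.6⁴ = 167.9616 reaches it, so n = 4.

4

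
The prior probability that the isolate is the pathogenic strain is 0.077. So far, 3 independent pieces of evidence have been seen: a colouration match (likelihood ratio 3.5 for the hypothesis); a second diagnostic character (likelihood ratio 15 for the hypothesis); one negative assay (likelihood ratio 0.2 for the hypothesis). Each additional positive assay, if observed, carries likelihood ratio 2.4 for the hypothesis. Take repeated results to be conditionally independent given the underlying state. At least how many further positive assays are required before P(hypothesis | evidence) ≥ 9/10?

Prior odds = 0.077/0.923 = 77/923.
Combined Bayes factor of the evidence already in hand = 3.5 × 15 × 0.2 = 10.5.
Odds after that evidence = (77/923) × 10.5 = 1617/1846.
Target odds = 0.9/0.1 = 9.
Need 2.4ⁿ ≥ 9 ÷ (1617/1846) = 5538/539.
2.4² = 5.76 falls short of 5538/539 but 2.4³ = 13.824 reaches it, so n = 3.

3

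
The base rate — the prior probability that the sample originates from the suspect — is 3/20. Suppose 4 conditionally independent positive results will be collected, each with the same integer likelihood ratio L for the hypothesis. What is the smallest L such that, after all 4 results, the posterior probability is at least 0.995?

6

Prior odds = 0.15/0.85 = 3/17.
Target odds = 0.995/0.005 = 199.
Need L⁴ ≥ 199 ÷ (3/17) = 3383/3.
5⁴ = 625 < 3383/3 ≤ 1296 = 6⁴, so L = 6.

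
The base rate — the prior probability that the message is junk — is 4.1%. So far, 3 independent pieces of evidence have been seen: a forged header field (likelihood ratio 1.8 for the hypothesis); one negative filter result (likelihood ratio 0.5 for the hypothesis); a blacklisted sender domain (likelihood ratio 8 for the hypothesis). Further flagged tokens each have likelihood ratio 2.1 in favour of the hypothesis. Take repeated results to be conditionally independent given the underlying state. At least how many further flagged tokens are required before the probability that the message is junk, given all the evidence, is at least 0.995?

Prior odds = 0.041/0.959 = 41/959.
Combined Bayes factor of the evidence already in hand = 1.8 × 0.5 × 8 = 7.2.
Odds after that evidence = (41/959) × 7.2 = 1476/4795.
Target odds = 0.995/0.005 = 199.
Need 2.1ⁿ ≥ 199 ÷ (1476/4795) = 954205/1476.
2.1⁸ ≈378.229 falls short of 954205/1476 but 2.1⁹ ≈794.28 reaches it, so n = 9.

9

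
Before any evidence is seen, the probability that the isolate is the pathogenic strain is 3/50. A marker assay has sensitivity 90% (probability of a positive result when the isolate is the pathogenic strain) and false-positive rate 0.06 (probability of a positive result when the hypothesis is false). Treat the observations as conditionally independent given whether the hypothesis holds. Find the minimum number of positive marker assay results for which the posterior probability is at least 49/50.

3

Prior odds: 0.06 ÷ 0.94 = 3/47.
Likelihood ratio of a positive result = 0.9/0.06 = 15.
Target posterior odds = 0.98/0.02 = 49.
Need (3/47) × 15ⁿ ≥ 49, i.e. 15ⁿ ≥ 2303/3.
15² = 225 falls short of 2303/3 but 15³ = 3375 reaches it, so n = 3.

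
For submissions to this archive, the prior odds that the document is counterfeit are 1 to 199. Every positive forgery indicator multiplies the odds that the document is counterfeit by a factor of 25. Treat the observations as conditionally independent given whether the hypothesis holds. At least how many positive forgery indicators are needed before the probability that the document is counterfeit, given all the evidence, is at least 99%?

Prior odds = 1/199.
Likelihood ratio per positive forgery indicator = 25.
Target odds: 0.99 ÷ 0.01 = 99.
Require 25ⁿ ≥ 99 ÷ (1/199) = 19701.
25³ = 15625 falls short of 19701 but 25⁴ = 390625 reaches it, so n = 4.

4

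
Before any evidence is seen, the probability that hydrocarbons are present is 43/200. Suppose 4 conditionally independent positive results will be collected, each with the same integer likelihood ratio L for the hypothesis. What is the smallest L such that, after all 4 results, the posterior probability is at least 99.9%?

Prior odds = 0.215/0.785 = 43/157.
Target odds = 0.999/0.001 = 999.
Need L⁴ ≥ 999 ÷ (43/157) = 156843/43.
7⁴ = 2401 < 156843/43 ≤ 4096 = 8⁴, so L = 8.

8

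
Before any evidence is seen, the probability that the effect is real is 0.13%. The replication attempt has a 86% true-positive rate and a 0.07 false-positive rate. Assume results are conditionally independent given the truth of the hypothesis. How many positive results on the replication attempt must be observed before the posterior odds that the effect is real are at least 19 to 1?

4

Prior odds = 0.0013/0.9987 = 13/9987.
Likelihood ratio of a positive result = 0.86/0.07 = 86/7.
Target odds = 19.
Need (13/9987) × (86/7)ⁿ ≥ 19, i.e. (86/7)ⁿ ≥ 189753/13.
(86/7)³ = 636056/343 falls short of 189753/13 but (86/7)⁴ = 54700816/2401 reaches it, so n = 4.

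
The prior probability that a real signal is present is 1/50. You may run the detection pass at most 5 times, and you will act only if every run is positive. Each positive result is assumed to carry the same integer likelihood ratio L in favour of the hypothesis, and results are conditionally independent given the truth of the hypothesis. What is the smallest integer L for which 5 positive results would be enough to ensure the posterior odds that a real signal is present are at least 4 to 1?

3

Prior odds = 0.02/0.98 = 1/49.
Target odds = 4.
Need L⁵ ≥ 4 ÷ (1/49) = 196.
2⁵ = 32 < 196 ≤ 243 = 3⁵, so L = 3.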